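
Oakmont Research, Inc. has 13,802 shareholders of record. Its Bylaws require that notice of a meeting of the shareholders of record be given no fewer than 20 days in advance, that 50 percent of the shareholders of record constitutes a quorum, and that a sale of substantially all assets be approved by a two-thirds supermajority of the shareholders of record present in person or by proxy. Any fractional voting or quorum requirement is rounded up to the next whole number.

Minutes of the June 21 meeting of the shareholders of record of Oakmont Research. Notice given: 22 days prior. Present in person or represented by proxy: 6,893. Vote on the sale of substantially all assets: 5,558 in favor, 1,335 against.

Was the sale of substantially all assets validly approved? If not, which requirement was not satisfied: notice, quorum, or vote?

Notice: 22 days given; 20 required. Satisfied.
Quorum: 50% of 13,802 = 6,901; 6,893 present. Not satisfied.
Vote: requires two-thirds of those present (6,893); 2/3 of 6893 = 4595.33, rounded up to 4596, so 4,596 needed; 5,558 in favor. Satisfied.

Invalid — quorum requirement not satisfied.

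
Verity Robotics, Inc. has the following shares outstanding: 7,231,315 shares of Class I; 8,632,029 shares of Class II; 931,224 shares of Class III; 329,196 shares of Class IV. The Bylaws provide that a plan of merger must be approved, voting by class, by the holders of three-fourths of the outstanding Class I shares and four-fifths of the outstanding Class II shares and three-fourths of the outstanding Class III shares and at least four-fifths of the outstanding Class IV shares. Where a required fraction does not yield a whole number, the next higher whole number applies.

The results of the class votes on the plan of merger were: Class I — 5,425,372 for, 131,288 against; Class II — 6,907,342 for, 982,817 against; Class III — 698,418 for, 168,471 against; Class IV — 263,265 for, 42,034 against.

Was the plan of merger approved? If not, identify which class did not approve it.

Not approved — the Class IV shares did not give the required vote.

Class I: 3/4 of 7231315 = 5423486.25, rounded up to 5423487; 5,423,487 required, 5,425,372 in favor — approved.
Class II: 4/5 of 8632029 = 6905623.20, rounded up to 6905624; 6,905,624 required, 6,907,342 in favor — approved.
Class III: 3/4 of 931224 = 698418; 698,418 required, 698,418 in favor — approved.
Class IV: 4/5 of 329196 = 263356.80, rounded up to 263357; 263,357 required, 263,265 in favor — not approved.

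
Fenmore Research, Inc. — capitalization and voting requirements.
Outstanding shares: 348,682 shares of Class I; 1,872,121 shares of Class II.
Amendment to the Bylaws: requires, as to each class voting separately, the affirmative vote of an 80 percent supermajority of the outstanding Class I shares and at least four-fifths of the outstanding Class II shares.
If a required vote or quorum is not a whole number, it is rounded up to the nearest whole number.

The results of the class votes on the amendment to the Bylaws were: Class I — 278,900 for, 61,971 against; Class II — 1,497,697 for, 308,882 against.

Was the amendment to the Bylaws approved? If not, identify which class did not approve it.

Not approved — the Class I shares did not give the required vote.

Class I: 4/5 of 348682 = 278945.60, rounded up to 278946; 278,946 required, 278,900 in favor — not approved.
Class II: 4/5 of 1872121 = 1497696.80, rounded up to 1497697; 1,497,697 required, 1,497,697 in favor — approved.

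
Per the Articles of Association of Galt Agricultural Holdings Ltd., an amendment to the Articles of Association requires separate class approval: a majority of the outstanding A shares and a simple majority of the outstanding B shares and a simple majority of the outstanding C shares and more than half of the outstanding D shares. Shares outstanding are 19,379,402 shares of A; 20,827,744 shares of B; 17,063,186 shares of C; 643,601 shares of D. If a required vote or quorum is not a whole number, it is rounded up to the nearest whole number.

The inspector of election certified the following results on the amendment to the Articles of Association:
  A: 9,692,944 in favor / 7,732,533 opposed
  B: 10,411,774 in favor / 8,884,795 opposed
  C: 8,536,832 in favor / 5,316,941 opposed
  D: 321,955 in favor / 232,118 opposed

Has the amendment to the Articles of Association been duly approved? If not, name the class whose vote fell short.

A: a majority of 19379402 is 9689702; 9,689,702 required, 9,692,944 in favor — approved.
B: a majority of 20827744 is 10413873; 10,413,873 required, 10,411,774 in favor — not approved.
C: a majority of 17063186 is 8531594; 8,531,594 required, 8,536,832 in favor — approved.
D: a majority of 643601 is 321801; 321,801 required, 321,955 in favor — approved.

Not approved — the B shares did not give the required vote.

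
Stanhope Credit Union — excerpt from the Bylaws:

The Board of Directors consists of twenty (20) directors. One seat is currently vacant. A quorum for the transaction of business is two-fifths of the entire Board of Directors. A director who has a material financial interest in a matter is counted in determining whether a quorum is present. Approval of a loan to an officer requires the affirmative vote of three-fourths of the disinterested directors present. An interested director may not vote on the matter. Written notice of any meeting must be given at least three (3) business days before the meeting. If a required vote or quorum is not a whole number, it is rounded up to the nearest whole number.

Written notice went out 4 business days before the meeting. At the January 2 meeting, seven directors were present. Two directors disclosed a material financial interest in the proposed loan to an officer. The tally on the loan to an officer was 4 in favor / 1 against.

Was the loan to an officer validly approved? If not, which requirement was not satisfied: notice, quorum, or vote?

Notice: 4 business days given; 3 required (4 ≥ 3). Satisfied.
Quorum: 7 present (interested directors count toward quorum); quorum is 8. Not satisfied.
Vote: the loan to an officer requires three-fourths of the disinterested directors present (7 − 2 = 5). 3/4 of 5 = 3.75, rounded up to 4, so 4 affirmative votes are needed; 4 voted in favor. Satisfied. (Moot — without a quorum no business can be validly transacted.)

Invalid — quorum requirement not satisfied.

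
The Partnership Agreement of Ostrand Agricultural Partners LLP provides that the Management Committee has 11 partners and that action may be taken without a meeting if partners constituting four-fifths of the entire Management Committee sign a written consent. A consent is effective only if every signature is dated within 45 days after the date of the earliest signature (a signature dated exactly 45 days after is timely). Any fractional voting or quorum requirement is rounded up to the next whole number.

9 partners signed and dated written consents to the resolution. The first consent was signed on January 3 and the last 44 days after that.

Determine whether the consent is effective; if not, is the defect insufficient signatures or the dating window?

Signatures required: four-fifths of 11 — 4/5 of 11 = 8.80, rounded up to 9, so 9 needed; 9 signed. Sufficient.
Dating window: the latest signature is 44 days after the earliest; the limit is 45 days. Within the window.

Effective — both the signature and dating-window requirements are satisfied.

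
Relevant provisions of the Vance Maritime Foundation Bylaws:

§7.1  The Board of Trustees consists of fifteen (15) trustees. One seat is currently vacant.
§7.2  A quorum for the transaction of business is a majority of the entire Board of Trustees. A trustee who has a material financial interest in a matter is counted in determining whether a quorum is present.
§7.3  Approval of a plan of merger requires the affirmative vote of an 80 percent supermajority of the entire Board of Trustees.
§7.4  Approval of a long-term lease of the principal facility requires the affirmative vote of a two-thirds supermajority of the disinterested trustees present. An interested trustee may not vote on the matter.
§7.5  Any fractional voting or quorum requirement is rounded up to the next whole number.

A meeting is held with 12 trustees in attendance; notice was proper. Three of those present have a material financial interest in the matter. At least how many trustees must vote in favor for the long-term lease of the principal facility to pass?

6

The long-term lease of the principal facility requires two-thirds of the disinterested trustees present (12 − 3 = 9).
2/3 of 9 = 6.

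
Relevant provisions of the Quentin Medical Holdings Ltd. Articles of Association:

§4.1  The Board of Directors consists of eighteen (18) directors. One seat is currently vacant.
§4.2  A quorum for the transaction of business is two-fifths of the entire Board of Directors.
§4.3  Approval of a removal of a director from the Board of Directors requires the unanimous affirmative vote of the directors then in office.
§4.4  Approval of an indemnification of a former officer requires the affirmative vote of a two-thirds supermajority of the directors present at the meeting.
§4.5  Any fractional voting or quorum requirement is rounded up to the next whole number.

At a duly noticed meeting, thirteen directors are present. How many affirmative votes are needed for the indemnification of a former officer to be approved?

The indemnification of a former officer requires two-thirds of the directors present (13).
2/3 of 13 = 8.67, rounded up to 9.

9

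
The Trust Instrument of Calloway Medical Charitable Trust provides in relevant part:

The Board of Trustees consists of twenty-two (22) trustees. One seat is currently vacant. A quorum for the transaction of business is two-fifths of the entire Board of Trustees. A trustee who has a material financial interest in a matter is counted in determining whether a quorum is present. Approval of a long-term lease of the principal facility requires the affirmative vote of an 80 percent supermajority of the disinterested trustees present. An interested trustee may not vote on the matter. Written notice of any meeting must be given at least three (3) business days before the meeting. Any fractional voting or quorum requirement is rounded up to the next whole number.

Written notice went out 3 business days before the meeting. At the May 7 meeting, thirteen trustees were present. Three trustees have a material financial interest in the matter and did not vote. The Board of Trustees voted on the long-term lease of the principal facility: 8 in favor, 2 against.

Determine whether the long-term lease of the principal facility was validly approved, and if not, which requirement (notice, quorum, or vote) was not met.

Valid — all requirements satisfied.

Notice: 3 business days given; 3 required (3 ≥ 3). Satisfied.
Quorum: 13 present (interested trustees count toward quorum); quorum is 9. Satisfied.
Vote: the long-term lease of the principal facility requires four-fifths of the disinterested trustees present (13 − 3 = 10). 4/5 of 10 = 8, so 8 affirmative votes are needed; 8 voted in favor. Satisfied.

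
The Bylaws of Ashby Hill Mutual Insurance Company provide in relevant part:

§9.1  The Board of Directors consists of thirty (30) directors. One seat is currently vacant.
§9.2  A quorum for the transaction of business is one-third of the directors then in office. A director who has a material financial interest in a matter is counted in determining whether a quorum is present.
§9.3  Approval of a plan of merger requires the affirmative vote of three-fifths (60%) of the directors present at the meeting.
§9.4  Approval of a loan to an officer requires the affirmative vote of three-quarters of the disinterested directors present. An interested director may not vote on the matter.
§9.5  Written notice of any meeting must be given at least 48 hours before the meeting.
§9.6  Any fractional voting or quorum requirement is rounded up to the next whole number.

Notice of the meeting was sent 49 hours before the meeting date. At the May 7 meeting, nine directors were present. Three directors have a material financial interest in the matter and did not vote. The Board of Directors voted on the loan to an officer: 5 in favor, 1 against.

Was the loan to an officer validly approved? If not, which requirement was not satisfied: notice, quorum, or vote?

Invalid — quorum requirement not satisfied.

Notice: 49 hours given; 48 required (49 ≥ 48). Satisfied.
Quorum: 9 present (interested directors count toward quorum); quorum is 10. Not satisfied.
Vote: the loan to an officer requires three-fourths of the disinterested directors present (9 − 3 = 6). 3/4 of 6 = 4.50, rounded up to 5, so 5 affirmative votes are needed; 5 voted in favor. Satisfied. (Moot — without a quorum no business can be validly transacted.)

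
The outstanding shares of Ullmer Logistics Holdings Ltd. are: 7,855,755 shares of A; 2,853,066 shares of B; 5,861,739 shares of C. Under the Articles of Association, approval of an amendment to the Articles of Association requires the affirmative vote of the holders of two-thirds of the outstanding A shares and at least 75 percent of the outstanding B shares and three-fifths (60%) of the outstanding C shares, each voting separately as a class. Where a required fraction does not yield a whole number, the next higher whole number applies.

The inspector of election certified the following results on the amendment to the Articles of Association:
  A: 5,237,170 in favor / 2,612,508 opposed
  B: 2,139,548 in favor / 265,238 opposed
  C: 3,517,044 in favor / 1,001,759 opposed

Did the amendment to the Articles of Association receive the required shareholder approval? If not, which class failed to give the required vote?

A: 2/3 of 7855755 = 5237170; 5,237,170 required, 5,237,170 in favor — approved.
B: 3/4 of 2853066 = 2139799.50, rounded up to 2139800; 2,139,800 required, 2,139,548 in favor — not approved.
C: 3/5 of 5861739 = 3517043.40, rounded up to 3517044; 3,517,044 required, 3,517,044 in favor — approved.

Not approved — the B shares did not give the required vote.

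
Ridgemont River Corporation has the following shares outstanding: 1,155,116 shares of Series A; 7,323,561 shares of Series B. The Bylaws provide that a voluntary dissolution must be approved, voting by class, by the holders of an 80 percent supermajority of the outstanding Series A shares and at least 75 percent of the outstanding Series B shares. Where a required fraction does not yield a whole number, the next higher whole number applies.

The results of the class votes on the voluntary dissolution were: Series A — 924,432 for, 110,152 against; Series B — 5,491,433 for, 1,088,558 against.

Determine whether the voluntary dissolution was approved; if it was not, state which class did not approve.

Not approved — the Series B shares did not give the required vote.

Series A: 4/5 of 1155116 = 924092.80, rounded up to 924093; 924,093 required, 924,432 in favor — approved.
Series B: 3/4 of 7323561 = 5492670.75, rounded up to 5492671; 5,492,671 required, 5,491,433 in favor — not approved.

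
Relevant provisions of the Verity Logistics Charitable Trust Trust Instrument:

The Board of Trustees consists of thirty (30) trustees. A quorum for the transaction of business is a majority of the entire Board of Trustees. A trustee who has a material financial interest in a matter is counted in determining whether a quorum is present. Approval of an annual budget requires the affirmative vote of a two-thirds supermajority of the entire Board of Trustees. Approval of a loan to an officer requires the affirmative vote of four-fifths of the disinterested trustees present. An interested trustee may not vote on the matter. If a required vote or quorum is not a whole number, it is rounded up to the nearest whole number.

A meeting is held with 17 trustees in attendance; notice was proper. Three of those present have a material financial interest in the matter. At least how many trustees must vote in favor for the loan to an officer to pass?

The loan to an officer requires four-fifths of the disinterested trustees present (17 − 3 = 14).
4/5 of 14 = 11.20, rounded up to 12.

12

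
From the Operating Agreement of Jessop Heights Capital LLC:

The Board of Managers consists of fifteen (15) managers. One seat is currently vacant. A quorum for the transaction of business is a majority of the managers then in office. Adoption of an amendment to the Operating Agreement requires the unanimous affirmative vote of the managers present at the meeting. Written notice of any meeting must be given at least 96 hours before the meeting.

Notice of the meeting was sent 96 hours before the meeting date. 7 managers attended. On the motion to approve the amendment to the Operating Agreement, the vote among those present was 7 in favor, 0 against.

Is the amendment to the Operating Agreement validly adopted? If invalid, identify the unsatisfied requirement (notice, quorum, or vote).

Invalid — quorum requirement not satisfied.

Notice: 96 hours given; 96 required (96 ≥ 96). Satisfied.
Quorum: 7 present; quorum is 8. Not satisfied.
Vote: the amendment to the Operating Agreement requires the unanimous vote of the managers present (7). Unanimous means all 7, so 7 affirmative votes are needed; 7 voted in favor. Satisfied. (Moot — without a quorum no business can be validly transacted.)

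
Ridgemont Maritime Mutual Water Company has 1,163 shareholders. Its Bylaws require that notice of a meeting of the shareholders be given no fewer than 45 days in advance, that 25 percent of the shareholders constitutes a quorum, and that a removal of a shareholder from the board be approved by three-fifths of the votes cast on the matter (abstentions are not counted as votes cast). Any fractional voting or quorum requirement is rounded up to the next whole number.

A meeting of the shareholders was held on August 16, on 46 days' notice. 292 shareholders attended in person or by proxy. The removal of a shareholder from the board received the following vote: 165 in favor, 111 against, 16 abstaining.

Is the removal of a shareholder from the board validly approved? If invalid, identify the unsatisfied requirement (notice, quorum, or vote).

Notice: 46 days given; 45 required. Satisfied.
Quorum: 25% of 1,163 = 290.75, rounded up to 291; 292 present. Satisfied.
Vote: requires three-fifths of the votes cast (292 − 16 abstaining = 276); 3/5 of 276 = 165.60, rounded up to 166, so 166 needed; 165 in favor. Not satisfied.

Invalid — vote requirement not satisfied.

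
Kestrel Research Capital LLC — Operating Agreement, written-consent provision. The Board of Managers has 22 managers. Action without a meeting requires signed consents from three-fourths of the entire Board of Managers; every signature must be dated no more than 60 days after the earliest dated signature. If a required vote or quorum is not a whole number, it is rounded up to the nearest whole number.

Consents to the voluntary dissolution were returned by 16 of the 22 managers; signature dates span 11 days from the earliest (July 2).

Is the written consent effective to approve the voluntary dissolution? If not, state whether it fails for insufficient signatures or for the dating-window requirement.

Signatures required: three-fourths of 22 — 3/4 of 22 = 16.50, rounded up to 17, so 17 needed; 16 signed. Insufficient.
Dating window: the latest signature is 11 days after the earliest; the limit is 60 days. Within the window.

Not effective — insufficient signatures.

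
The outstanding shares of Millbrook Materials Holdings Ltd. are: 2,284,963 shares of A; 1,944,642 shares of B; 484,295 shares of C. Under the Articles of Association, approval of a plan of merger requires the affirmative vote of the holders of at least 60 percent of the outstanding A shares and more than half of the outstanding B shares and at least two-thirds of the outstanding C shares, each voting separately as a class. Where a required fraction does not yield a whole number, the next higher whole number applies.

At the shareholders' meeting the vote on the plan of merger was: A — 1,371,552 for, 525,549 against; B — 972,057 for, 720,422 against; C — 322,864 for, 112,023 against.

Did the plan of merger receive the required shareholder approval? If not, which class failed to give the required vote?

Not approved — the B shares did not give the required vote.

A: 3/5 of 2284963 = 1370977.80, rounded up to 1370978; 1,370,978 required, 1,371,552 in favor — approved.
B: a majority of 1944642 is 972322; 972,322 required, 972,057 in favor — not approved.
C: 2/3 of 484295 = 322863.33, rounded up to 322864; 322,864 required, 322,864 in favor — approved.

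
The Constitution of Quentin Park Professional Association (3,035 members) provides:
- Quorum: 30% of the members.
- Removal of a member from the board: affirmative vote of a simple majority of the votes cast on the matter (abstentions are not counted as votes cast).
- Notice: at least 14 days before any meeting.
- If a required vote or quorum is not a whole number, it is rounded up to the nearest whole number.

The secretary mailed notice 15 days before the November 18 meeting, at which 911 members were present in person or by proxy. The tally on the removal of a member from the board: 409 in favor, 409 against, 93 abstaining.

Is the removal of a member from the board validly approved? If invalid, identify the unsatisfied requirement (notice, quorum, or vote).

Notice: 15 days given; 14 required. Satisfied.
Quorum: 30% of 3,035 = 910.50, rounded up to 911; 911 present. Satisfied.
Vote: requires a majority of the votes cast (911 − 93 abstaining = 818); a majority of 818 is 410, so 410 needed; 409 in favor. Not satisfied.

Invalid — vote requirement not satisfied.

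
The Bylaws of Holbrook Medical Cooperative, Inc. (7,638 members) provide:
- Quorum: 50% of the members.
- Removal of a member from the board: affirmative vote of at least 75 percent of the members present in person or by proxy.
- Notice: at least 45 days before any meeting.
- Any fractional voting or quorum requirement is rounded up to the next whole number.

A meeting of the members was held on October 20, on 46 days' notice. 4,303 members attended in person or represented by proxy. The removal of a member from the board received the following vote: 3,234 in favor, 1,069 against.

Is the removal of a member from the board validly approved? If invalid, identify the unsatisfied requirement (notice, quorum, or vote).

Notice: 46 days given; 45 required. Satisfied.
Quorum: 50% of 7,638 = 3,819; 4,303 present. Satisfied.
Vote: requires three-fourths of those present (4,303); 3/4 of 4303 = 3227.25, rounded up to 3228, so 3,228 needed; 3,234 in favor. Satisfied.

Valid — all requirements satisfied.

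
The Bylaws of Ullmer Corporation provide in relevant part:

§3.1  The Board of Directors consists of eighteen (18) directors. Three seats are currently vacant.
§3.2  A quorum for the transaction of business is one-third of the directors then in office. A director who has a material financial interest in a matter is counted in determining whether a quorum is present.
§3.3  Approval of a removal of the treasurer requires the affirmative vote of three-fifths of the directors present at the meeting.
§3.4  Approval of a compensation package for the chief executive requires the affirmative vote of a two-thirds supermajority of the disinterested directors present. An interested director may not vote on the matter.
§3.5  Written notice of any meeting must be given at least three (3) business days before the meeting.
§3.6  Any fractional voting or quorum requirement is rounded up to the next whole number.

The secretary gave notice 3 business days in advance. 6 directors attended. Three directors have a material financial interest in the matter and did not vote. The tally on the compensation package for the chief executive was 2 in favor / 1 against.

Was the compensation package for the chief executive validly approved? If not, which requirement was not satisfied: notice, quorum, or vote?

Notice: 3 business days given; 3 required (3 ≥ 3). Satisfied.
Quorum: 6 present (interested directors count toward quorum); quorum is 5. Satisfied.
Vote: the compensation package for the chief executive requires two-thirds of the disinterested directors present (6 − 3 = 3). 2/3 of 3 = 2, so 2 affirmative votes are needed; 2 voted in favor. Satisfied.

Valid — all requirements satisfied.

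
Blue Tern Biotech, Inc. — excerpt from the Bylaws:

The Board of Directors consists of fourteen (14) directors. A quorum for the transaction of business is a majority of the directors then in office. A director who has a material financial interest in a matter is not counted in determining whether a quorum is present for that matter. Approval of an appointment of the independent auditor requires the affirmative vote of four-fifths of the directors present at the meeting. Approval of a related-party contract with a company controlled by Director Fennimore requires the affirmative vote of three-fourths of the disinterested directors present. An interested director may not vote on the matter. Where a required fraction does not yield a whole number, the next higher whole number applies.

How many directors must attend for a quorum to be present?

A majority of 14 is 8.

8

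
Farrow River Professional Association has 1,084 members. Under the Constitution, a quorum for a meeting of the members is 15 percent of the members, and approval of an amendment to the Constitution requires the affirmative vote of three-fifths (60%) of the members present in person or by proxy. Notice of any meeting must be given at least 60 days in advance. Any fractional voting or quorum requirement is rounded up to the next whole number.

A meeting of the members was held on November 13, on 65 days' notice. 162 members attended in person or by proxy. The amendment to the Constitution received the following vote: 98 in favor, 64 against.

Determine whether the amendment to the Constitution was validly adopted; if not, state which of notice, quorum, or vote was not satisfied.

Invalid — quorum requirement not satisfied.

Notice: 65 days given; 60 required. Satisfied.
Quorum: 15% of 1,084 = 162.60, rounded up to 163; 162 present. Not satisfied.
Vote: requires three-fifths of those present (162); 3/5 of 162 = 97.20, rounded up to 98, so 98 needed; 98 in favor. Satisfied.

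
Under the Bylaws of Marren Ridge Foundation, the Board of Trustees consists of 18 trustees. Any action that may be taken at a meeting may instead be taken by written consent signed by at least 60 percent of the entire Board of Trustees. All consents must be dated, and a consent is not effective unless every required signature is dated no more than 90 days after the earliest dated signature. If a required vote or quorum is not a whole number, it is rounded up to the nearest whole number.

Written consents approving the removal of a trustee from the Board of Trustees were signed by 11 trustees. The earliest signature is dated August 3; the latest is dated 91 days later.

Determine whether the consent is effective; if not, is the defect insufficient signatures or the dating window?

Not effective — dating-window requirement not satisfied.

Signatures required: at least 60 percent of 18 — 3/5 of 18 = 10.80, rounded up to 11, so 11 needed; 11 signed. Sufficient.
Dating window: the latest signature is 91 days after the earliest; the limit is 90 days. Outside the window.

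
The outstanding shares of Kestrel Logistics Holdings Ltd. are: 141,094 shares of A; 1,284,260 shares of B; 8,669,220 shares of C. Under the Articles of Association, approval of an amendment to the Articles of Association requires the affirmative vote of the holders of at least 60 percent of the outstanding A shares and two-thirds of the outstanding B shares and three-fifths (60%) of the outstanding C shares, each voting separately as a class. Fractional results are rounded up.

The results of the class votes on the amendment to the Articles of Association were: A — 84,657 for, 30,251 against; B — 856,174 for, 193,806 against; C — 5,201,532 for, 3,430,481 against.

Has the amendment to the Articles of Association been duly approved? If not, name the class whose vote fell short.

Approved — every class gave the required vote.

A: 3/5 of 141094 = 84656.40, rounded up to 84657; 84,657 required, 84,657 in favor — approved.
B: 2/3 of 1284260 = 856173.33, rounded up to 856174; 856,174 required, 856,174 in favor — approved.
C: 3/5 of 8669220 = 5201532; 5,201,532 required, 5,201,532 in favor — approved.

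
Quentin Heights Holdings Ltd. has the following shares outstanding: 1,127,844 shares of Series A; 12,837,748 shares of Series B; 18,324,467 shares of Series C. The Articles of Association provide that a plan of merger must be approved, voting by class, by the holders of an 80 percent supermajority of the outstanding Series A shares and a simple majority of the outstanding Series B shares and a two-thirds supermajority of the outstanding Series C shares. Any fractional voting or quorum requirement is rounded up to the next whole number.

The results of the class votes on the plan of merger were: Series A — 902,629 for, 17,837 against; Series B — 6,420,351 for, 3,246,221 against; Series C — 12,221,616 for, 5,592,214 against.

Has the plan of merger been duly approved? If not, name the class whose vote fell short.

Series A: 4/5 of 1127844 = 902275.20, rounded up to 902276; 902,276 required, 902,629 in favor — approved.
Series B: a majority of 12837748 is 6418875; 6,418,875 required, 6,420,351 in favor — approved.
Series C: 2/3 of 18324467 = 12216311.33, rounded up to 12216312; 12,216,312 required, 12,221,616 in favor — approved.

Approved — every class gave the required vote.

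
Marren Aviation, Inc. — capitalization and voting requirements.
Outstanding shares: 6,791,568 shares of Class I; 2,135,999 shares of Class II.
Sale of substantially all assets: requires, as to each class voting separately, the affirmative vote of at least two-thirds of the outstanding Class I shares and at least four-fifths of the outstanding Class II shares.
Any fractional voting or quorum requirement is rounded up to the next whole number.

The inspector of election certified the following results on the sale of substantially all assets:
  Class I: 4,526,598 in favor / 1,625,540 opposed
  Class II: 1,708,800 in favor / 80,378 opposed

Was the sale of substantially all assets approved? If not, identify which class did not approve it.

Not approved — the Class I shares did not give the required vote.

Class I: 2/3 of 6791568 = 4527712; 4,527,712 required, 4,526,598 in favor — not approved.
Class II: 4/5 of 2135999 = 1708799.20, rounded up to 1708800; 1,708,800 required, 1,708,800 in favor — approved.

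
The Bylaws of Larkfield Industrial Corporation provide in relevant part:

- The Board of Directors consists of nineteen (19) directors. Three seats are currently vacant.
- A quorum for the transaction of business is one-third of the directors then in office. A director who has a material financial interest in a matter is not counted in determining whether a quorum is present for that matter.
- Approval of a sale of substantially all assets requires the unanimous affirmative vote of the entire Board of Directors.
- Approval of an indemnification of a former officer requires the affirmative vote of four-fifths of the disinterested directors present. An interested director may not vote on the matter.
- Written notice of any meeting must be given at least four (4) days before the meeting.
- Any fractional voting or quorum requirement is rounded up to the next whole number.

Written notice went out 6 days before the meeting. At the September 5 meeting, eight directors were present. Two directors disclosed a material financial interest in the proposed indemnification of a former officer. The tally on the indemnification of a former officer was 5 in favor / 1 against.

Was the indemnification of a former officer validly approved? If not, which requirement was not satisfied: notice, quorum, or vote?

Notice: 6 days given; 4 required (6 ≥ 4). Satisfied.
Quorum: 8 present, but the 2 interested directors do not count, leaving 6. Quorum is 6. Satisfied.
Vote: the indemnification of a former officer requires four-fifths of the disinterested directors present (8 − 2 = 6). 4/5 of 6 = 4.80, rounded up to 5, so 5 affirmative votes are needed; 5 voted in favor. Satisfied.

Valid — all requirements satisfied.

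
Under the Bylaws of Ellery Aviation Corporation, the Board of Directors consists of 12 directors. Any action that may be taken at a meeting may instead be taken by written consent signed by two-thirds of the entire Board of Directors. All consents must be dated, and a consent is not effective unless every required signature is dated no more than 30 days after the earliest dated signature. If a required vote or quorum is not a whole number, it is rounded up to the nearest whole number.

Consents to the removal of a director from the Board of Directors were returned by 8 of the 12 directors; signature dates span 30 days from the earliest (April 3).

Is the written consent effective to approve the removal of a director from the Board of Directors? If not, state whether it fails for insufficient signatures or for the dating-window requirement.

Signatures required: two-thirds of 12 — 2/3 of 12 = 8, so 8 needed; 8 signed. Sufficient.
Dating window: the latest signature is 30 days after the earliest; the limit is 30 days. Within the window.

Effective — both the signature and dating-window requirements are satisfied.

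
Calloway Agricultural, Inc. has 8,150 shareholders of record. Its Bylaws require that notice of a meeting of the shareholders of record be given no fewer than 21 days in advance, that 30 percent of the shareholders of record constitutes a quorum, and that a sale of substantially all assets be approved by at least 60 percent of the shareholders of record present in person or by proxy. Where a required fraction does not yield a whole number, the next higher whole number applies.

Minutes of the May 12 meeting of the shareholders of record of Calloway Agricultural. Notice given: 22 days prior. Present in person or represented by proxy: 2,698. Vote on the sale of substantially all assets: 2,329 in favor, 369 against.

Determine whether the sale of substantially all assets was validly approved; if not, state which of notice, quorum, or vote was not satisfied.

Valid — all requirements satisfied.

Notice: 22 days given; 21 required. Satisfied.
Quorum: 30% of 8,150 = 2,445; 2,698 present. Satisfied.
Vote: requires three-fifths of those present (2,698); 3/5 of 2698 = 1618.80, rounded up to 1619, so 1,619 needed; 2,329 in favor. Satisfied.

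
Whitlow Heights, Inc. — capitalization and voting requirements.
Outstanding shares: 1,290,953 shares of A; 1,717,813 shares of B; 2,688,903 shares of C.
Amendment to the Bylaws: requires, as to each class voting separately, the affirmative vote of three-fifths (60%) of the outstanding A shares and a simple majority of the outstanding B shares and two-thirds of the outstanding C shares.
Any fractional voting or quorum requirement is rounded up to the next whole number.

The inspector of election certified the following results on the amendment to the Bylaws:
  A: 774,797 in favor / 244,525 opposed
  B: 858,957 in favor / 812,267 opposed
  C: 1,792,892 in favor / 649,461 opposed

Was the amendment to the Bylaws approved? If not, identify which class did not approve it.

Approved — every class gave the required vote.

A: 3/5 of 1290953 = 774571.80, rounded up to 774572; 774,572 required, 774,797 in favor — approved.
B: a majority of 1717813 is 858907; 858,907 required, 858,957 in favor — approved.
C: 2/3 of 2688903 = 1792602; 1,792,602 required, 1,792,892 in favor — approved.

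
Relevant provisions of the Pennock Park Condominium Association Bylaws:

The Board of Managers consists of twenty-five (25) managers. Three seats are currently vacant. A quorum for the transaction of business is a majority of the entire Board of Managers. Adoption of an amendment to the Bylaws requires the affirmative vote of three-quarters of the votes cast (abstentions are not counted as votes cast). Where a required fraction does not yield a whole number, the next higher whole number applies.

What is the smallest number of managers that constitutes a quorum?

A majority of 25 is 13.

13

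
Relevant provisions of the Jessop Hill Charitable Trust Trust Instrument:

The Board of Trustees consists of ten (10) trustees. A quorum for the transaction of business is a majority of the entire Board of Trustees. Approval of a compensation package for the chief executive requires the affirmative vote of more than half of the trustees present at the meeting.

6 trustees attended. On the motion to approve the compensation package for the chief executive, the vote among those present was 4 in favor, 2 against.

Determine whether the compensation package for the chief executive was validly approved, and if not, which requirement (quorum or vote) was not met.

Valid — all requirements satisfied.

Quorum: 6 present; quorum is 6. Satisfied.
Vote: the compensation package for the chief executive requires a majority of the trustees present (6). A majority of 6 is 4, so 4 affirmative votes are needed; 4 voted in favor. Satisfied.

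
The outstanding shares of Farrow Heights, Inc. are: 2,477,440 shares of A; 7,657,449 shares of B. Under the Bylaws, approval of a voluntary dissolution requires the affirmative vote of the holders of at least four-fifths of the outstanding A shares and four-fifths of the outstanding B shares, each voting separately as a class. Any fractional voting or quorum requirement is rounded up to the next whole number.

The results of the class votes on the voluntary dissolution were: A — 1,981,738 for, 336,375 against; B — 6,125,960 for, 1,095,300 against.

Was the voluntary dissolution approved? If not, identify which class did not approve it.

Not approved — the A shares did not give the required vote.

A: 4/5 of 2477440 = 1981952; 1,981,952 required, 1,981,738 in favor — not approved.
B: 4/5 of 7657449 = 6125959.20, rounded up to 6125960; 6,125,960 required, 6,125,960 in favor — approved.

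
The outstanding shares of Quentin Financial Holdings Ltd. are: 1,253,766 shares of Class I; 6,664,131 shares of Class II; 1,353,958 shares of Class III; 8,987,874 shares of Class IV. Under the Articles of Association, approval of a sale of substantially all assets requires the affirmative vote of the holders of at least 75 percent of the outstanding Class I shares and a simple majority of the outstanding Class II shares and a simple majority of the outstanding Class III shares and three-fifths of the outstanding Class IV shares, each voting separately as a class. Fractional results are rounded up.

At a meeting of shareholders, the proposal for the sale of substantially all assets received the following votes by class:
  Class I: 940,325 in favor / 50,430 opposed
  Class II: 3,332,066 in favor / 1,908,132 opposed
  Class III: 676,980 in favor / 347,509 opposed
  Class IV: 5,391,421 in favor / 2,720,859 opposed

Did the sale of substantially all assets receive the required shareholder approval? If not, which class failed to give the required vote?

Not approved — the Class IV shares did not give the required vote.

Class I: 3/4 of 1253766 = 940324.50, rounded up to 940325; 940,325 required, 940,325 in favor — approved.
Class II: a majority of 6664131 is 3332066; 3,332,066 required, 3,332,066 in favor — approved.
Class III: a majority of 1353958 is 676980; 676,980 required, 676,980 in favor — approved.
Class IV: 3/5 of 8987874 = 5392724.40, rounded up to 5392725; 5,392,725 required, 5,391,421 in favor — not approved.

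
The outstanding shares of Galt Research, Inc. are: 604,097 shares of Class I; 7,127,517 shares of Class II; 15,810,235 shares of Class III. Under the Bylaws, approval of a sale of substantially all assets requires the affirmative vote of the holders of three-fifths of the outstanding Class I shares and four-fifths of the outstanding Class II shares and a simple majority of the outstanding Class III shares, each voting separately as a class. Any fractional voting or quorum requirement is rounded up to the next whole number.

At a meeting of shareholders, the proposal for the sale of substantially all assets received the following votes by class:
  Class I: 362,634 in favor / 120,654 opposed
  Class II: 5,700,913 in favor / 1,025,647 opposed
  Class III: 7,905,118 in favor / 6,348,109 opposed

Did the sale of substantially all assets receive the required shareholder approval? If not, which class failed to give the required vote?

Not approved — the Class II shares did not give the required vote.

Class I: 3/5 of 604097 = 362458.20, rounded up to 362459; 362,459 required, 362,634 in favor — approved.
Class II: 4/5 of 7127517 = 5702013.60, rounded up to 5702014; 5,702,014 required, 5,700,913 in favor — not approved.
Class III: a majority of 15810235 is 7905118; 7,905,118 required, 7,905,118 in favor — approved.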